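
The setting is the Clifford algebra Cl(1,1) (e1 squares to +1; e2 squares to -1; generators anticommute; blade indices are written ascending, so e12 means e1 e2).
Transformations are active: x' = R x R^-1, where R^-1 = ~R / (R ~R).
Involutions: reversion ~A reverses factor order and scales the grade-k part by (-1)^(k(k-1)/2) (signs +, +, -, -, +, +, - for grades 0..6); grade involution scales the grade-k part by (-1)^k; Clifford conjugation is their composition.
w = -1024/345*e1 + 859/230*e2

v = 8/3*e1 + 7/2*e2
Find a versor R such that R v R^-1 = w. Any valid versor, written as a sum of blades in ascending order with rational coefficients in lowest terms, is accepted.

Construction: equal norms (both -185/36) license R = v + w = -104/345*e1 + 832/115*e2 — nothing changes along that direction, while (v - w)/2 changes sign, so v maps onto w.
Answer: -104/345*e1 + 832/115*e2


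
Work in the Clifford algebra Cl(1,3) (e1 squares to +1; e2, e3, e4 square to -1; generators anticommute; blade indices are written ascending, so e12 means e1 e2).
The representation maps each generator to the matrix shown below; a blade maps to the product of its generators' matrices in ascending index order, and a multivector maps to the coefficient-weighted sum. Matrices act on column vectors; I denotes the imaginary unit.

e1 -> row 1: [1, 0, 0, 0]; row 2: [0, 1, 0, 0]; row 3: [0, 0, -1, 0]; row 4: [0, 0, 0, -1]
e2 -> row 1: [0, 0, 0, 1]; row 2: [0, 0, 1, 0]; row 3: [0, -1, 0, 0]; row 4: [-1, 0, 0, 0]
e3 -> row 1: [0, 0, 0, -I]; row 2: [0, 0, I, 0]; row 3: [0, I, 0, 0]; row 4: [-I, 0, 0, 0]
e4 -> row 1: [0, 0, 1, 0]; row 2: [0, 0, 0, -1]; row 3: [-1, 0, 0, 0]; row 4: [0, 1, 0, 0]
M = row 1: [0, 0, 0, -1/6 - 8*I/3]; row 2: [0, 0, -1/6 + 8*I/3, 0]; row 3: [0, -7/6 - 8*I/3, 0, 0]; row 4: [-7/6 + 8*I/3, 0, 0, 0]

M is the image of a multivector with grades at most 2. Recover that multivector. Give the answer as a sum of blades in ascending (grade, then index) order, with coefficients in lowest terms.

Method: the blade images are trace-orthogonal — tr(rho(e_A) rho(e_B)^-1) = 4 if A = B and 0 otherwise — and rho(e_A)^-1 = (e_A)^2 * rho(e_A) with (e_A)^2 = +1 or -1, so the coefficient of e_A in the preimage is (e_A)^2 * tr(M rho(e_A))/4.
Nonzero projections over blades of grade <= 2: e2: (e2)^2 = -1, tr(M rho(e2)) = -2, coefficient 1/2; e12: (e12)^2 = +1, tr(M rho(e12)) = -8/3, coefficient -2/3; e13: (e13)^2 = +1, tr(M rho(e13)) = 32/3, coefficient 8/3. Every other blade of grade <= 2 projects to 0.
Answer: 1/2*e2 - 2/3*e12 + 8/3*e13


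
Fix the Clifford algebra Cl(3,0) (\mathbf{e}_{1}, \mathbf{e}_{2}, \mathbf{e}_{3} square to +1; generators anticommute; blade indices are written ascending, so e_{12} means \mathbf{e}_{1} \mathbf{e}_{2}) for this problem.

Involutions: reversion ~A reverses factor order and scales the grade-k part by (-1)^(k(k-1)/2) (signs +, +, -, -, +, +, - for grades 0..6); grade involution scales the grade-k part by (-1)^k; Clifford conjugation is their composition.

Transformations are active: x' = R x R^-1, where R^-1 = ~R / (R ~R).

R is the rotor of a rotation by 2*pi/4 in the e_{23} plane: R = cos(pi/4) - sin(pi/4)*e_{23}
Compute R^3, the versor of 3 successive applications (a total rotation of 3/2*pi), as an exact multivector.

Half-angle bookkeeping: 3 applications in e_{23} add up to rotor phase 3*pi/4 = \frac{3 \pi}{4}, so R^3 = cos(\frac{3 \pi}{4}) - sin(\frac{3 \pi}{4})*e_{23}.
cos(\frac{3 \pi}{4}) = - \frac{\sqrt{2}}{2} and sin(\frac{3 \pi}{4}) = \frac{\sqrt{2}}{2}, so R^3 = - \frac{\sqrt{2}}{2} - \frac{\sqrt{2}}{2} e_{23}. The net rotation is 3/2*pi; the rotor keeps the half-angle phase exactly.
Answer: - \frac{\sqrt{2}}{2} - \frac{\sqrt{2}}{2} e_{23}


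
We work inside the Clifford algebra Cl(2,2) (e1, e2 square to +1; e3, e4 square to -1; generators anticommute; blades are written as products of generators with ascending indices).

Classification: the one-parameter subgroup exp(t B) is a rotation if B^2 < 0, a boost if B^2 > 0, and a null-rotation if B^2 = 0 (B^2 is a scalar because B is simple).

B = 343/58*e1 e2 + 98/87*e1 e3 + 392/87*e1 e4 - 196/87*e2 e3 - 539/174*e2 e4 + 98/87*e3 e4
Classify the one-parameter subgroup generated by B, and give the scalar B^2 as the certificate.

B^2 term by term: the squares give (343/58)^2*(e1 e2)^2 + (98/87)^2*(e1 e3)^2 + (392/87)^2*(e1 e4)^2 + (-196/87)^2*(e2 e3)^2 + (-539/174)^2*(e2 e4)^2 + (98/87)^2*(e3 e4)^2 = 117649/3364*(-1) + 9604/7569*(+1) + 153664/7569*(+1) + 38416/7569*(+1) + 290521/30276*(+1) + 9604/7569*(-1) = 0 (each basis 2-blade squares to minus the product of its generators' squares); cross terms between blades sharing an index anticommute and cancel; the commuting (index-disjoint) pairs give grade-4 terms 2*c*c'*(blade product), which cancel blade by blade — e1 e2 e3 e4: 33614/2523 + 52822/7569 - 153664/7569 = 0 — confirming B is simple. So B^2 = 0.
Answer: null-rotation, certificate B^2 = 0. The invariant at work: B^2 = 0 is unchanged by conjugation, hence its sign classifies the subgroup whatever basis B is written in.


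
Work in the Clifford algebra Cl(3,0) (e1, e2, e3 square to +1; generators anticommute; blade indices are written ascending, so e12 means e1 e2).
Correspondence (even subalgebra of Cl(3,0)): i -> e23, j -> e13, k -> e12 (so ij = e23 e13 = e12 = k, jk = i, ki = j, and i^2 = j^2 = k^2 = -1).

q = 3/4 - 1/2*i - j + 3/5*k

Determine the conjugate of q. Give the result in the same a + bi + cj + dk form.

In blades: q = 3/4 + 3/5*e12 - e13 - 1/2*e23.
Quaternion conjugation is reversion on the even subalgebra: the scalar is fixed and every grade-2 blade flips sign, giving 3/4 - 3/5*e12 + e13 + 1/2*e23; translating back:
Answer: 3/4 + 1/2*i + j - 3/5*k


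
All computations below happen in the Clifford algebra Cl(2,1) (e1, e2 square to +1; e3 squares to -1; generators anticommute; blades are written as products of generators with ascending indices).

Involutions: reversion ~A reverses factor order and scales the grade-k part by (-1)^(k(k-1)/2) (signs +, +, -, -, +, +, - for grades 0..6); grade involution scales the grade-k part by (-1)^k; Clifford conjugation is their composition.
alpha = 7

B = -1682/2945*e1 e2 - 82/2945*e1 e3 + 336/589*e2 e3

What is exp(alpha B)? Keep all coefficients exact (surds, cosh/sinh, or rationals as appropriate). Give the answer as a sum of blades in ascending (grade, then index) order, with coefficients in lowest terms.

B^2 term by term: the squares give (-1682/2945)^2*(e1 e2)^2 + (-82/2945)^2*(e1 e3)^2 + (336/589)^2*(e2 e3)^2 = 2829124/8673025*(-1) + 6724/8673025*(+1) + 112896/346921*(+1) = 0 (each basis 2-blade squares to minus the product of its generators' squares); cross terms between blades sharing an index anticommute and cancel. So B^2 = 0.
B^2 = 0, so the series closes: exp(alpha B) = 1 + alpha B (parabolic case).
Answer: 1 - 11774/2945*e1 e2 - 574/2945*e1 e3 + 2352/589*e2 e3


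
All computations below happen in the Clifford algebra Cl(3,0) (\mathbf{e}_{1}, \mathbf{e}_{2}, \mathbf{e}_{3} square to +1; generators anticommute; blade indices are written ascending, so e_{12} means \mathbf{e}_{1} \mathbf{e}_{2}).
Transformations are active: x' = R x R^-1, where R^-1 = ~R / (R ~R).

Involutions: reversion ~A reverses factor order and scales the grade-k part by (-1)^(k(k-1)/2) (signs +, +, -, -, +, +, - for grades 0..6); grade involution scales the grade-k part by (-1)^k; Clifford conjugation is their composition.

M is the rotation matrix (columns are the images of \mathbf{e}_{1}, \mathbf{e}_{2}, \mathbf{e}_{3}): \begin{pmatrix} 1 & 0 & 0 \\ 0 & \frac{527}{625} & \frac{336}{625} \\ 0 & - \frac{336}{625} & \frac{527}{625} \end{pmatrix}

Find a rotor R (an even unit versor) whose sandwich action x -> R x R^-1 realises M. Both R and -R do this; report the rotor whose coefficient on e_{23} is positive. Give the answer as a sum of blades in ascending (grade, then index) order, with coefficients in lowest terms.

Method: write R = a + b12*e_{12} + b13*e_{13} + b23*e_{23} with a^2 + b12^2 + b13^2 + b23^2 = 1 (so R^-1 = ~R). Expanding the columns R e_j ~R gives tr M = 4a^2 - 1 and, from the antisymmetric part, M21 - M12 = -4a*b12, M13 - M31 = 4a*b13, M32 - M23 = -4a*b23.
Here tr M = \frac{1679}{625}, so a^2 = (1 + tr M)/4 = \frac{576}{625} and a = ±\frac{24}{25}. Taking a = \frac{24}{25}: M21 - M12 = 0, M13 - M31 = 0, M32 - M23 = -\frac{672}{625}, giving b12 = 0, b13 = 0, b23 = \frac{7}{25}, i.e. R = \frac{24}{25} + \frac{7}{25} e_{23}.
Its e_{23} coefficient is already positive.
Answer: \frac{24}{25} + \frac{7}{25} e_{23}. Sheet selection: the two-to-one cover makes ±R indistinguishable at the matrix level (trace \frac{1679}{625}), so uniqueness comes from the required sign on e_{23}.


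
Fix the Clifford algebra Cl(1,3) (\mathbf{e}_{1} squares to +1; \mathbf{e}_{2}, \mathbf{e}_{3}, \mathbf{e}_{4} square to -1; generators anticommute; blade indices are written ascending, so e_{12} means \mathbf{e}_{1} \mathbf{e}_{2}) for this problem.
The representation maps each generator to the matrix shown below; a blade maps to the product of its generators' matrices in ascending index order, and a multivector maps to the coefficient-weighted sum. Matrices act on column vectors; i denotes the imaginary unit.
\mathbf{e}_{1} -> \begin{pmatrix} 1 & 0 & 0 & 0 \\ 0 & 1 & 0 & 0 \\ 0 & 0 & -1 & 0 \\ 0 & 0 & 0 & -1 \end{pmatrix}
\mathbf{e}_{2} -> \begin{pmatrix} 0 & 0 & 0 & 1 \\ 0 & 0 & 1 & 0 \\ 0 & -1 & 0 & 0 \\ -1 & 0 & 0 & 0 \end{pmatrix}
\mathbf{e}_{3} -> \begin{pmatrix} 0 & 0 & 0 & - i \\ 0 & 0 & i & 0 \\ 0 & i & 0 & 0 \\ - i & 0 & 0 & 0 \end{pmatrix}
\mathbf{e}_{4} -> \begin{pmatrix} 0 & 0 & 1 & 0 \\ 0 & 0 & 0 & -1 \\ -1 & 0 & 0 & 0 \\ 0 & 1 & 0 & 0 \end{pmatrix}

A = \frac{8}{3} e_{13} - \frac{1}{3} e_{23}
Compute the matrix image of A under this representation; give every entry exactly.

Bivector images (products of the table entries): rho(e_{13}) = rho(\mathbf{e}_{1})rho(\mathbf{e}_{3}) = \begin{pmatrix} 0 & 0 & 0 & - i \\ 0 & 0 & i & 0 \\ 0 & - i & 0 & 0 \\ i & 0 & 0 & 0 \end{pmatrix}; rho(e_{23}) = rho(\mathbf{e}_{2})rho(\mathbf{e}_{3}) = \begin{pmatrix} - i & 0 & 0 & 0 \\ 0 & i & 0 & 0 \\ 0 & 0 & - i & 0 \\ 0 & 0 & 0 & i \end{pmatrix}.
M = (\frac{8}{3})*rho(e_{13}) + (-\frac{1}{3})*rho(e_{23}), summed entrywise:
Answer: \begin{pmatrix} \frac{i}{3} & 0 & 0 & - \frac{8 i}{3} \\ 0 & - \frac{i}{3} & \frac{8 i}{3} & 0 \\ 0 & - \frac{8 i}{3} & \frac{i}{3} & 0 \\ \frac{8 i}{3} & 0 & 0 & - \frac{i}{3} \end{pmatrix}


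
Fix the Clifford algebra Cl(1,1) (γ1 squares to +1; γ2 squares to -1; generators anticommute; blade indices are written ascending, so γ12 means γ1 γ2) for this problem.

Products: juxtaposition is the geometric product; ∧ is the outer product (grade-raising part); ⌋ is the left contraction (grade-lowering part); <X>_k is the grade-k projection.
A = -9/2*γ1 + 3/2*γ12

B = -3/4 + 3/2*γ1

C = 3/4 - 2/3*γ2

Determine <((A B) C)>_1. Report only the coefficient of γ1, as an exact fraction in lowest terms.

step 1: -27/4 + 27/8*γ1 - 9/4*γ2 - 9/8*γ12
step 2: -105/16 + 57/32*γ1 + 45/16*γ2 - 99/32*γ12
step 3: 57/32*γ1 + 45/16*γ2
Answer: 57/32


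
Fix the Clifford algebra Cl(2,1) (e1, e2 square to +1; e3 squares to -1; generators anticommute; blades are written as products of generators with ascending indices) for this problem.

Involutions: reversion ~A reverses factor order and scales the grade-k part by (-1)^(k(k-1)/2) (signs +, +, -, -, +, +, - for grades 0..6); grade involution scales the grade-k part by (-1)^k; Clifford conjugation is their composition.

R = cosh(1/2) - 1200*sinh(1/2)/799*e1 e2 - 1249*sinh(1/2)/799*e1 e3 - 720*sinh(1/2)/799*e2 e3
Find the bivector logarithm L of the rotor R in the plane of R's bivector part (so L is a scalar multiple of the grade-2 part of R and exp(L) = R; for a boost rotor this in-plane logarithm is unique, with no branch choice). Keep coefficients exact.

The scalar part of R is cosh(1/2), which fixes the rapidity magnitude through cosh (cosh is even, so it cannot fix the sign — the bivector part carries that); dividing the bivector part by sinh of the rapidity gives the plane, and L = rapidity * plane, where the joint sign ambiguity of (rapidity, plane) cancels in the product.
Concretely: cosh(rapidity) = cosh(1/2) gives rapidity = ±1/2, and since rapidity/sinh(rapidity) is even the sign is immaterial: L = (rapidity/sinh(rapidity)) * <R>_2 = (1/(2*sinh(1/2))) * <R>_2.
Answer: -600/799*e1 e2 - 1249/1598*e1 e3 - 360/799*e2 e3


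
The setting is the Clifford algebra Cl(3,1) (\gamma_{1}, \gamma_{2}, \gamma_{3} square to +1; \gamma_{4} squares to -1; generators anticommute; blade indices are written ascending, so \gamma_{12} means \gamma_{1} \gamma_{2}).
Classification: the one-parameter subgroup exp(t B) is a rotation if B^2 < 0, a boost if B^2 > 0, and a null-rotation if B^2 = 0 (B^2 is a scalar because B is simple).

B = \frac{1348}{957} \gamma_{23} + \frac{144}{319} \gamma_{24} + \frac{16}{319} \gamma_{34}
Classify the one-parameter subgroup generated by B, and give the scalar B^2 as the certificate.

B^2 term by term: the squares give (\frac{1348}{957})^2*(\gamma_{23})^2 + (\frac{144}{319})^2*(\gamma_{24})^2 + (\frac{16}{319})^2*(\gamma_{34})^2 = \frac{1817104}{915849}*(-1) + \frac{20736}{101761}*(+1) + \frac{256}{101761}*(+1) = -\frac{16}{9} (each basis 2-blade squares to minus the product of its generators' squares); cross terms between blades sharing an index anticommute and cancel. So B^2 = -\frac{16}{9}.
Answer: rotation, certificate B^2 = -\frac{16}{9}. Check the certificate: B^2 = -\frac{16}{9}, and that sign is decisive whatever form B takes.


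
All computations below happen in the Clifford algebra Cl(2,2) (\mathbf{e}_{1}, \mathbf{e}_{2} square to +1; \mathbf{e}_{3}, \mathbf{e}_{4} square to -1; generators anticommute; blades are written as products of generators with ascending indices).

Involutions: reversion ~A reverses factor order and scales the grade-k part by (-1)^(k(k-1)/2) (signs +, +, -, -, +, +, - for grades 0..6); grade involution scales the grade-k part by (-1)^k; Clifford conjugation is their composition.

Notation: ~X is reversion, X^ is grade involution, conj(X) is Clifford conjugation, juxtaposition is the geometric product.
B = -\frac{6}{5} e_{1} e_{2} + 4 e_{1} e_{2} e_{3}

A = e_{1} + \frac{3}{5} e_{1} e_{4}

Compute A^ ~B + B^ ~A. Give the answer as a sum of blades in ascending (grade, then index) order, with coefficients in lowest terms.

first term: -\frac{6}{5} e_{2} + 4 e_{2} e_{3} + \frac{18}{25} e_{2} e_{4} + \frac{12}{5} e_{2} e_{3} e_{4}
second term: \frac{6}{5} e_{2} - 4 e_{2} e_{3} - \frac{18}{25} e_{2} e_{4} + \frac{12}{5} e_{2} e_{3} e_{4}
Answer: \frac{24}{5} e_{2} e_{3} e_{4}


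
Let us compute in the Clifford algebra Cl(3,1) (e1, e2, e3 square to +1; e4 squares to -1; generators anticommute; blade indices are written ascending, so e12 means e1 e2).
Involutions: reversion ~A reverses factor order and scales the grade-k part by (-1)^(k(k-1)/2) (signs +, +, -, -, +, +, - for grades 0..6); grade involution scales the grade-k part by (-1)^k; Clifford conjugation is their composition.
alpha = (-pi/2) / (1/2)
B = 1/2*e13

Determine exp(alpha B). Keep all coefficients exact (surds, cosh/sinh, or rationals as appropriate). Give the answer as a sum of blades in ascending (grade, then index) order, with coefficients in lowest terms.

B^2 = (1/2)^2*(e13)^2 = 1/4*(-1) = -1/4 (a basis 2-blade squares to minus the product of its generators' squares).
B^2 = -1/4 — B^2 < 0, so the exponential closes trigonometrically: l = 1/2, alpha*l = -pi/2, so exp(alpha B) = cos(-pi/2) + (sin(-pi/2)/(1/2))*B = 0 + (-2)*B.
Answer: -e13


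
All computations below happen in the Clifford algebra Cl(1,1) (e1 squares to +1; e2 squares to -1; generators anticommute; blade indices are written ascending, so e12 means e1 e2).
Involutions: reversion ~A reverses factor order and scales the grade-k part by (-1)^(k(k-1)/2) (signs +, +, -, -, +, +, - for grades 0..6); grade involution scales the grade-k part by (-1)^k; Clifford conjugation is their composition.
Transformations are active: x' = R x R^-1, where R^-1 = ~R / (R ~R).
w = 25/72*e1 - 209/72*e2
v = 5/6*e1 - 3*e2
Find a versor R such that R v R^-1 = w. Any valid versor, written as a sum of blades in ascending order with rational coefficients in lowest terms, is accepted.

Reasoning: v^2 = w^2 = -299/36 since conjugation preserves the quadratic form; R = v + w = 85/72*e1 - 425/72*e2 is then valid when invertible, keeping its own part and reversing (v - w)/2.
Answer: 85/72*e1 - 425/72*e2


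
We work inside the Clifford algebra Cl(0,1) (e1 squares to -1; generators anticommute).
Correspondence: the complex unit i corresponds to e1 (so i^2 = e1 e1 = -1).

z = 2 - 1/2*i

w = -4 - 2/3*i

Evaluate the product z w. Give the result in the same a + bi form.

In blades: z = 2 - 1/2*e1, w = -4 - 2/3*e1.
Distribute z over w term by term (generator squares from the signature, products reordered to ascending indices): (2)*w = -8 - 4/3*e1; (-1/2*e1)*w = -1/3 + 2*e1.
Sum: -25/3 + 2/3*e1; translating back through the correspondence:
Answer: -25/3 + 2/3*i


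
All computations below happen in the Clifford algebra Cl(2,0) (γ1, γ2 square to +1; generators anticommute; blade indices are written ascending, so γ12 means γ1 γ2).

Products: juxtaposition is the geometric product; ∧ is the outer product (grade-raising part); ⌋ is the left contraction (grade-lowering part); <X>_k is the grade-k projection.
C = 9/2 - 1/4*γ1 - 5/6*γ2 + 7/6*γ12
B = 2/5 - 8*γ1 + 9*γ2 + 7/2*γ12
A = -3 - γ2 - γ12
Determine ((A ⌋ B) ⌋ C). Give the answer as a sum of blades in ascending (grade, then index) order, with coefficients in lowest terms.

step 1: -67/10 + 55/2*γ1 - 27*γ2 - 21/2*γ12
step 2: -91/40 + 1327/40*γ1 + 113/3*γ2 - 469/60*γ12
Answer: -91/40 + 1327/40*γ1 + 113/3*γ2 - 469/60*γ12


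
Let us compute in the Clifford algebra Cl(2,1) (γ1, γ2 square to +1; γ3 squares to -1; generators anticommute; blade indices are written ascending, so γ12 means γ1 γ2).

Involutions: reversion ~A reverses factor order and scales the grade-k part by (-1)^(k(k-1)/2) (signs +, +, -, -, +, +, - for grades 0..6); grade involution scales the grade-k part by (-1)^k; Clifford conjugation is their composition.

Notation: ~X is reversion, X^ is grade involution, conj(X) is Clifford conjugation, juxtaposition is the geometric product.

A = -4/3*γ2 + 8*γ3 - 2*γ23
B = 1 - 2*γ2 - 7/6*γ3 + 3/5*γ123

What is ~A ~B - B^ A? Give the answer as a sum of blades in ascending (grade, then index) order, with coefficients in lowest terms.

first term: 12 - 6/5*γ1 + γ2 + 12*γ3 + 24/5*γ12 - 4/5*γ13 + 176/9*γ23
second term: -12 + 6/5*γ1 - 11/3*γ2 + 4*γ3 + 24/5*γ12 - 4/5*γ13 + 140/9*γ23
Answer: 24 - 12/5*γ1 + 14/3*γ2 + 8*γ3 + 4*γ23


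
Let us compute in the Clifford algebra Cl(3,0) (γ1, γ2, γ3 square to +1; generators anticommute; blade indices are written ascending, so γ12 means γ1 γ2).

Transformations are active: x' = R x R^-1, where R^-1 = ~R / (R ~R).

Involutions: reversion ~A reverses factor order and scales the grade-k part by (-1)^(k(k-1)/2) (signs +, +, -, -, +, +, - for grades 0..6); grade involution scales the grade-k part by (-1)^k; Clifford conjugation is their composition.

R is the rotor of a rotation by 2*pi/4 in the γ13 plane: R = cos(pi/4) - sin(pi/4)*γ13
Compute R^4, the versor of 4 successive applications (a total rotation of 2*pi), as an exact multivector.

The rotor phase is half the rotation angle and phases add under composition, so 4 steps in the γ13 plane accumulate phase 4*(pi/4) = pi: R^4 = cos(pi) - sin(pi)*γ13.
cos(pi) = -1 and sin(pi) = 0, so R^4 = -1. The total rotation 2*pi is 1 full turn, so every vector returns to itself, yet the rotor is -1, on the OTHER sheet of the double cover (an odd number of 2*pi turns).
Answer: -1


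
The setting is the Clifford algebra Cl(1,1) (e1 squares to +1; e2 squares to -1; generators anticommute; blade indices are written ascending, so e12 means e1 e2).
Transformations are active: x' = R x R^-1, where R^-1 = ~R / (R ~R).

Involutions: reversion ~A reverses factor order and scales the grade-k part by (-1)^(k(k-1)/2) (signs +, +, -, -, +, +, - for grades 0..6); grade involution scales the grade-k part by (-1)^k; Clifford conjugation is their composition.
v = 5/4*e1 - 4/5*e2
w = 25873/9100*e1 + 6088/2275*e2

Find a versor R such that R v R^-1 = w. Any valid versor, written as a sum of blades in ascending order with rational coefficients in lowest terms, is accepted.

Why this works: both vectors square to 369/400, so q(v) = q(w) and R = v + w = 9312/2275*e1 + 4268/2275*e2 carries v to w — its own direction survives, the complement (v - w)/2 flips.
Answer: 9312/2275*e1 + 4268/2275*e2


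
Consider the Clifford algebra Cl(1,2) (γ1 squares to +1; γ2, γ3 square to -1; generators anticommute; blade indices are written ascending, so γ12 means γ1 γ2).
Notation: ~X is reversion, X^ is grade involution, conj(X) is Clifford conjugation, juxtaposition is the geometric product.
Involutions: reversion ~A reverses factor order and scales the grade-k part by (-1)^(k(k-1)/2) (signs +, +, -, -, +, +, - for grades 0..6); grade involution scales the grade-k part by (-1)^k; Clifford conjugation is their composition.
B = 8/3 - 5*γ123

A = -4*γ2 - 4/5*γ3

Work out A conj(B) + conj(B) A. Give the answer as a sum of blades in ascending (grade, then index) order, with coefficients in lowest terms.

first term: -32/3*γ2 - 32/15*γ3 - 4*γ12 + 20*γ13
second term: -32/3*γ2 - 32/15*γ3 - 4*γ12 + 20*γ13
Answer: -64/3*γ2 - 64/15*γ3 - 8*γ12 + 40*γ13


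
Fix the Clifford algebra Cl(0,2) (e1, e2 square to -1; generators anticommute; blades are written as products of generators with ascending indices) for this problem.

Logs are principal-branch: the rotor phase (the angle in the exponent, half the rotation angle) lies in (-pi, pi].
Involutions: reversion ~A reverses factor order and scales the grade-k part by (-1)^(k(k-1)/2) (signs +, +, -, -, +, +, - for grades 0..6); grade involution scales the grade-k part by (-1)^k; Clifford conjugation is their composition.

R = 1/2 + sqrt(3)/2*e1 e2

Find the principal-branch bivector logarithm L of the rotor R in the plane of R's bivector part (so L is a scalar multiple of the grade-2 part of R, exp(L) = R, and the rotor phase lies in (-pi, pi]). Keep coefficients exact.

The scalar part of R is 1/2, and that scalar determines the rotor phase on the principal branch; recovering the unit plane as bivector-part over sine of the phase gives L = phase * plane.
Concretely: cos(phase) = 1/2 gives phase = ±pi/3, and since phase/sin(phase) is even the sign is immaterial: L = (phase/sin(phase)) * <R>_2 = (2*sqrt(3)*pi/9) * <R>_2.
Answer: pi/3*e1 e2


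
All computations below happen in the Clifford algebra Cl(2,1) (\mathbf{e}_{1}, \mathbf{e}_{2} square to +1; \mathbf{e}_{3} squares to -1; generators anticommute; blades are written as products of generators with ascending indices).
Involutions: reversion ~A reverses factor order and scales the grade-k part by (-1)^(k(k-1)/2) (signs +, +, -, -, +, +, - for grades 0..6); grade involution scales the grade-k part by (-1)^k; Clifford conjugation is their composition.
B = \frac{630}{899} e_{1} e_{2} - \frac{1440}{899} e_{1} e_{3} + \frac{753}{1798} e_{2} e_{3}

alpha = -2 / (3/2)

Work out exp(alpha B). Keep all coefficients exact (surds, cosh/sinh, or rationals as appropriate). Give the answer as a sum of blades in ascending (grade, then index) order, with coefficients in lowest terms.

B^2 term by term: the squares give (\frac{630}{899})^2*(e_{1} e_{2})^2 + (-\frac{1440}{899})^2*(e_{1} e_{3})^2 + (\frac{753}{1798})^2*(e_{2} e_{3})^2 = \frac{396900}{808201}*(-1) + \frac{2073600}{808201}*(+1) + \frac{567009}{3232804}*(+1) = \frac{9}{4} (each basis 2-blade squares to minus the product of its generators' squares); cross terms between blades sharing an index anticommute and cancel. So B^2 = \frac{9}{4}.
B^2 = \frac{9}{4} — since the square is positive, the closed form is hyperbolic: l = \frac{3}{2}, alpha*l = -2, so exp(alpha B) = cosh(-2) + (sinh(-2)/(\frac{3}{2}))*B = \cosh{\left(2 \right)} + (- \frac{2 \sinh{\left(2 \right)}}{3})*B.
Answer: \cosh{\left(2 \right)} - \frac{420 \sinh{\left(2 \right)}}{899} e_{1} e_{2} + \frac{960 \sinh{\left(2 \right)}}{899} e_{1} e_{3} - \frac{251 \sinh{\left(2 \right)}}{899} e_{2} e_{3}


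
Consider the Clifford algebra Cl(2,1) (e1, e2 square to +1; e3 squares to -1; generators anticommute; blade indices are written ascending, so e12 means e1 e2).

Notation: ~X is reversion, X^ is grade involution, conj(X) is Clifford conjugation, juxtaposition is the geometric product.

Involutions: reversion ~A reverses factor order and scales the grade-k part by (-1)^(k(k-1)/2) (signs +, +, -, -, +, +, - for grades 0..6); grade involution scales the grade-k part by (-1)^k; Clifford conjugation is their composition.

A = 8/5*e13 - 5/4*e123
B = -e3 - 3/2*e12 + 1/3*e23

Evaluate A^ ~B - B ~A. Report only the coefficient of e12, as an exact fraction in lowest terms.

first term: 71/60*e1 - 15/8*e3 + 43/60*e12 + 12/5*e23
second term: 121/60*e1 + 15/8*e3 + 107/60*e12 - 12/5*e23
Answer: -16/15


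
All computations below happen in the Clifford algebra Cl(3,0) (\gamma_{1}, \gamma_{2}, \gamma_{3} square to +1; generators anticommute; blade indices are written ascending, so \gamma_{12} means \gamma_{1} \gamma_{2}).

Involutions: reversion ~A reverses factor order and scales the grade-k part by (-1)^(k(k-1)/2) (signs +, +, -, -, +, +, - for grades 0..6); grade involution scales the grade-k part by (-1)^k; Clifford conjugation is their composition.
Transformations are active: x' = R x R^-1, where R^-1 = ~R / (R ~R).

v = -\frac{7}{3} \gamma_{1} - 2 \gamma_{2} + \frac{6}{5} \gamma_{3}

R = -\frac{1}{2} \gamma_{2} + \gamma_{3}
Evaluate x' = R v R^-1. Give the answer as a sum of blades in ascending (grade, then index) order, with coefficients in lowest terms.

~R = -\frac{1}{2} \gamma_{2} + \gamma_{3}, and R ~R = \frac{5}{4}, so R^-1 = ~R / (\frac{5}{4}).
R v = \frac{11}{5} - \frac{7}{6} \gamma_{12} + \frac{7}{3} \gamma_{13} + \frac{7}{5} \gamma_{23}
Answer: \frac{7}{3} \gamma_{1} + \frac{6}{25} \gamma_{2} + \frac{58}{25} \gamma_{3}


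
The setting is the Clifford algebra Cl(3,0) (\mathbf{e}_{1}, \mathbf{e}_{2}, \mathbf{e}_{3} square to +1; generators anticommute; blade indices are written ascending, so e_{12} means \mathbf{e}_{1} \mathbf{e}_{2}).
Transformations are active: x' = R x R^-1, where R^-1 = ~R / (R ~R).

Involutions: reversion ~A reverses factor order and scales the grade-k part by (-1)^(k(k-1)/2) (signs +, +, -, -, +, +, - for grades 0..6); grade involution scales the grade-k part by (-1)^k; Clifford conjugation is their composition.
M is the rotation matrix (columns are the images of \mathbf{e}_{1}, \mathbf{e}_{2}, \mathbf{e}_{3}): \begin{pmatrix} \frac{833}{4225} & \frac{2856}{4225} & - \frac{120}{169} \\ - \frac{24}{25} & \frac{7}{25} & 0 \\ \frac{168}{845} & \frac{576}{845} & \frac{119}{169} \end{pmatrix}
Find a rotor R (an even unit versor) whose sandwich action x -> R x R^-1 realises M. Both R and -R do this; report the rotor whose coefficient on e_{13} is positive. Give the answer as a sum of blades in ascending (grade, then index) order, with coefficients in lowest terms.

Method: write R = a + b12*e_{12} + b13*e_{13} + b23*e_{23} with a^2 + b12^2 + b13^2 + b23^2 = 1 (so R^-1 = ~R). Expanding the columns R e_j ~R gives tr M = 4a^2 - 1 and, from the antisymmetric part, M21 - M12 = -4a*b12, M13 - M31 = 4a*b13, M32 - M23 = -4a*b23.
Here tr M = \frac{4991}{4225}, so a^2 = (1 + tr M)/4 = \frac{2304}{4225} and a = ±\frac{48}{65}. Taking a = \frac{48}{65}: M21 - M12 = -\frac{6912}{4225}, M13 - M31 = -\frac{768}{845}, M32 - M23 = \frac{576}{845}, giving b12 = \frac{36}{65}, b13 = -\frac{4}{13}, b23 = -\frac{3}{13}, i.e. R = \frac{48}{65} + \frac{36}{65} e_{12} - \frac{4}{13} e_{13} - \frac{3}{13} e_{23}.
Its e_{13} coefficient is negative, so report the other preimage -R.
Answer: -\frac{48}{65} - \frac{36}{65} e_{12} + \frac{4}{13} e_{13} + \frac{3}{13} e_{23}. Recall the cover is two-to-one: with M of trace \frac{4991}{4225}, both preimages act alike, and the stated e_{13} sign chooses the sheet.


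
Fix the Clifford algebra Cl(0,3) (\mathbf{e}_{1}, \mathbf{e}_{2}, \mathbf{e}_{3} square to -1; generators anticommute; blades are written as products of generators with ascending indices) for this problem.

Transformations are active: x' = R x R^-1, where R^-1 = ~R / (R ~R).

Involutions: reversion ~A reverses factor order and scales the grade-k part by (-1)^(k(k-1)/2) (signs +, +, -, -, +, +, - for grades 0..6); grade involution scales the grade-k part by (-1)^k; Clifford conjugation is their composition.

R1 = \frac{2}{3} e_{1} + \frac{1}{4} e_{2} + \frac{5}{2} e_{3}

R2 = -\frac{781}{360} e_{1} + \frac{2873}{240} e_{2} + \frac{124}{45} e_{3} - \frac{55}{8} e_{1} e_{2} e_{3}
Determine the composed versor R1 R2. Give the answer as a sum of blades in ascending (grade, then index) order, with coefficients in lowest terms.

Distribute over the terms of R1 (each basis-blade product reordered to ascending indices, repeated generators contracted through their squares):
(\frac{2}{3} e_{1}) R2 = \frac{781}{540} + \frac{2873}{360} e_{1} e_{2} + \frac{248}{135} e_{1} e_{3} + \frac{55}{12} e_{2} e_{3}
(\frac{1}{4} e_{2}) R2 = -\frac{2873}{960} + \frac{781}{1440} e_{1} e_{2} - \frac{55}{32} e_{1} e_{3} + \frac{31}{45} e_{2} e_{3}
(\frac{5}{2} e_{3}) R2 = -\frac{62}{9} + \frac{275}{16} e_{1} e_{2} + \frac{781}{144} e_{1} e_{3} - \frac{2873}{96} e_{2} e_{3}
Summing the partial products and collecting blades:
Answer: -\frac{72881}{8640} + \frac{12341}{480} e_{1} e_{2} + \frac{23941}{4320} e_{1} e_{3} - \frac{35503}{1440} e_{2} e_{3}


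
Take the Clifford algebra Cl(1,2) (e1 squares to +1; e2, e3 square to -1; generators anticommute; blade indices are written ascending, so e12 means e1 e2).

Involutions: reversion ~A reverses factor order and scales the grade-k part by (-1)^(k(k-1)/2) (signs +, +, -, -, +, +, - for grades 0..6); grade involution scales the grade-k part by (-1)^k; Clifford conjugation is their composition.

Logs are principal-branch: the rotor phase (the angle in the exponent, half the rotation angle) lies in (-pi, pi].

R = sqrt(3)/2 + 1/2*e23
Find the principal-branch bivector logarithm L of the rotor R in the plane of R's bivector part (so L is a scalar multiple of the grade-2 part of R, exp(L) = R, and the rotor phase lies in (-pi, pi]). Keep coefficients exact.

The scalar part of R is sqrt(3)/2, so the principal-branch rotor phase is pinned; divide the bivector part by its sine to get the unit plane — L is the phase times that plane.
Concretely: cos(phase) = sqrt(3)/2 gives phase = ±pi/6, and since phase/sin(phase) is even the sign is immaterial: L = (phase/sin(phase)) * <R>_2 = (pi/3) * <R>_2.
Answer: pi/6*e23


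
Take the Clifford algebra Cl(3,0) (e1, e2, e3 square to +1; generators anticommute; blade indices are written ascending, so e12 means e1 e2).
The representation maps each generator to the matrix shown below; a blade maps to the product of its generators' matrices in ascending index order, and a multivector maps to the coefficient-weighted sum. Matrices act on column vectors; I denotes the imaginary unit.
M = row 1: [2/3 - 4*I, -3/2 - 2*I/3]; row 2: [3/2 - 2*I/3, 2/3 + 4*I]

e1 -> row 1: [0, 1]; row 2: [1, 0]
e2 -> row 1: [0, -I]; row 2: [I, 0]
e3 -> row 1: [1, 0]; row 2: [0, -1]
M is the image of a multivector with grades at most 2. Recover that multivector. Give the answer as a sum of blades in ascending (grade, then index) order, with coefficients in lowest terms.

Method: 1, rho(e1), rho(e2), rho(e3) form a trace-orthogonal basis of the 2x2 complex matrices (tr(X Y) = 2 if X = Y, else 0), so M = m0*1 + m1*rho(e1) + m2*rho(e2) + m3*rho(e3) with m0 = tr(M)/2 = 2/3, m1 = tr(M rho(e1))/2 = -2*I/3, m2 = tr(M rho(e2))/2 = -3*I/2, m3 = tr(M rho(e3))/2 = -4*I.
Multiplying table entries, the bivector images are rho(e12) = I*rho(e3), rho(e13) = -I*rho(e2), rho(e23) = I*rho(e1); with real blade coefficients the real parts of m0..m3 are the coefficients of 1, e1, e2, e3 and the imaginary parts give the bivectors (e23: Im m1, e13: -Im m2, e12: Im m3).
Answer: 2/3 - 4*e12 + 3/2*e13 - 2/3*e23


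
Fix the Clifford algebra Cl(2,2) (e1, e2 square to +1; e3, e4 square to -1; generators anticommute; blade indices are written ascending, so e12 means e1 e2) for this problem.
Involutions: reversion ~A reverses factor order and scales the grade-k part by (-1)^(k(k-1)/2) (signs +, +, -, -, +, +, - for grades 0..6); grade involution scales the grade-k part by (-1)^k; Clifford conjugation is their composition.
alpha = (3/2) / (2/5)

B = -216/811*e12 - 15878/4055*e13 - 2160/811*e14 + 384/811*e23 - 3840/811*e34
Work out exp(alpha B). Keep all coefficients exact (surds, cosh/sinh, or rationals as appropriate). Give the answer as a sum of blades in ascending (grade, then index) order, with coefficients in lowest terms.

B^2 term by term: the squares give (-216/811)^2*(e12)^2 + (-15878/4055)^2*(e13)^2 + (-2160/811)^2*(e14)^2 + (384/811)^2*(e23)^2 + (-3840/811)^2*(e34)^2 = 46656/657721*(-1) + 252110884/16443025*(+1) + 4665600/657721*(+1) + 147456/657721*(+1) + 14745600/657721*(-1) = 4/25 (each basis 2-blade squares to minus the product of its generators' squares); cross terms between blades sharing an index anticommute and cancel; the commuting (index-disjoint) pairs give grade-4 terms 2*c*c'*(blade product), which cancel blade by blade — e1234: 1658880/657721 - 1658880/657721 = 0 — confirming B is simple. So B^2 = 4/25.
B^2 = 4/25 — since the square is positive, the closed form is hyperbolic: l = 2/5, alpha*l = 3/2, so exp(alpha B) = cosh(3/2) + (sinh(3/2)/(2/5))*B = cosh(3/2) + (5*sinh(3/2)/2)*B.
Answer: cosh(3/2) - 540*sinh(3/2)/811*e12 - 7939*sinh(3/2)/811*e13 - 5400*sinh(3/2)/811*e14 + 960*sinh(3/2)/811*e23 - 9600*sinh(3/2)/811*e34


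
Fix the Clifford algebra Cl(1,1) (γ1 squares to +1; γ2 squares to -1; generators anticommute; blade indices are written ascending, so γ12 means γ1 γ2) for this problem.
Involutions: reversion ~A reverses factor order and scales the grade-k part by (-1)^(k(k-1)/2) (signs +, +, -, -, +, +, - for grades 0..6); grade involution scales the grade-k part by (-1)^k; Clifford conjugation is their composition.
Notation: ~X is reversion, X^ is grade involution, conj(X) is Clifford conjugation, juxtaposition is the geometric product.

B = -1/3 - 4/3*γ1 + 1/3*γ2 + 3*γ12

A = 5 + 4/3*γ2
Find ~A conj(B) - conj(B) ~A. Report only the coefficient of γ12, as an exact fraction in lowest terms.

first term: -11/9 + 8/3*γ1 - 19/9*γ2 - 151/9*γ12
second term: -11/9 + 32/3*γ1 - 19/9*γ2 - 119/9*γ12
Answer: -32/9


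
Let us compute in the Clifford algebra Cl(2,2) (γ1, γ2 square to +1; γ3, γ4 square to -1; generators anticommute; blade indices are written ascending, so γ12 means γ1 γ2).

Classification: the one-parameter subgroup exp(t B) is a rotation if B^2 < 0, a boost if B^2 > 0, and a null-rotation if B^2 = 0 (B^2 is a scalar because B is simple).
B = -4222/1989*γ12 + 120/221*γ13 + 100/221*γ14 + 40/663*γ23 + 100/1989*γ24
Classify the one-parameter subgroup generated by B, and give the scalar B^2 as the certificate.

B^2 term by term: the squares give (-4222/1989)^2*(γ12)^2 + (120/221)^2*(γ13)^2 + (100/221)^2*(γ14)^2 + (40/663)^2*(γ23)^2 + (100/1989)^2*(γ24)^2 = 17825284/3956121*(-1) + 14400/48841*(+1) + 10000/48841*(+1) + 1600/439569*(+1) + 10000/3956121*(+1) = -4 (each basis 2-blade squares to minus the product of its generators' squares); cross terms between blades sharing an index anticommute and cancel; the commuting (index-disjoint) pairs give grade-4 terms 2*c*c'*(blade product), which cancel blade by blade — γ1234: -8000/146523 + 8000/146523 = 0 — confirming B is simple. So B^2 = -4.
Answer: rotation, certificate B^2 = -4. Check the certificate: B^2 = -4, and that sign is decisive whatever form B takes.


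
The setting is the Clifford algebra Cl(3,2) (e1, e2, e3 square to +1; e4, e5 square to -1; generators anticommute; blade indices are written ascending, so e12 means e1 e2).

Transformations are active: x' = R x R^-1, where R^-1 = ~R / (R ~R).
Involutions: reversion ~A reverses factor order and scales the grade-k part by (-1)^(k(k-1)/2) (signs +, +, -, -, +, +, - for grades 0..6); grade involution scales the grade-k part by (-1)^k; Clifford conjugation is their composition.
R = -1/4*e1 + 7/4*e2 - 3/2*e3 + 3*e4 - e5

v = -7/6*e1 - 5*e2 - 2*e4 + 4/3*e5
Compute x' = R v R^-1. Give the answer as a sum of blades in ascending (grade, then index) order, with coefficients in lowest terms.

~R = -1/4*e1 + 7/4*e2 - 3/2*e3 + 3*e4 - e5, and R ~R = -37/8, so R^-1 = ~R / (-37/8).
R v = -9/8 + 79/24*e12 - 7/4*e13 + 4*e14 - 3/2*e15 - 15/2*e23 + 23/2*e24 - 8/3*e25 + 3*e34 - 2*e35 + 2*e45
Answer: 116/111*e1 + 433/74*e2 - 27/37*e3 + 128/37*e4 - 202/111*e5


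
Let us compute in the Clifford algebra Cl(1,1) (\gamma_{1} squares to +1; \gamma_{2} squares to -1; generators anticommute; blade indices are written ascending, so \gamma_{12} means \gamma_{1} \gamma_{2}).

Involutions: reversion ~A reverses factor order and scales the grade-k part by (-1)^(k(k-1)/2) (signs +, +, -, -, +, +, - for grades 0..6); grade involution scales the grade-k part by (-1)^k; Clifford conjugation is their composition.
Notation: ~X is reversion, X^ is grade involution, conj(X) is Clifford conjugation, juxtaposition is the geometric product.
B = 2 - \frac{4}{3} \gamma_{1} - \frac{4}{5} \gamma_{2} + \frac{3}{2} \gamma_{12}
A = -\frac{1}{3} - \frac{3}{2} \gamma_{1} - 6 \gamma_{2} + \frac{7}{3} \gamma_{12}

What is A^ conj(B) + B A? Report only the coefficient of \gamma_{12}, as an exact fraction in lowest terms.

first term: -\frac{209}{30} - \frac{374}{45} \gamma_{1} + \frac{1147}{180} \gamma_{2} - \frac{49}{30} \gamma_{12}
second term: \frac{1}{30} + \frac{206}{45} \gamma_{1} - \frac{2267}{180} \gamma_{2} + \frac{329}{30} \gamma_{12}
Answer: \frac{28}{3}


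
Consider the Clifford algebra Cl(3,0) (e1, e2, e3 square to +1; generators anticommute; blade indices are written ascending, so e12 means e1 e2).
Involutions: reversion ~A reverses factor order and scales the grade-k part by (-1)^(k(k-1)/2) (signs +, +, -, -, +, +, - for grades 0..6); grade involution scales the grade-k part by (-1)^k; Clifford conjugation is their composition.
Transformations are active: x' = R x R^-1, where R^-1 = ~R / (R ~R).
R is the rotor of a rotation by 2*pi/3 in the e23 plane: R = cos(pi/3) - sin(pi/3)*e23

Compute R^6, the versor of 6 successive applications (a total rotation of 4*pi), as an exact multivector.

Rotor phase runs at HALF the rotation angle; powers of one rotor simply add phase, so after 6 steps in e23 the phase is 6*pi/3 = 2*pi and R^6 = cos(2*pi) - sin(2*pi)*e23.
cos(2*pi) = 1 and sin(2*pi) = 0, so R^6 = 1. The total rotation 4*pi is 2 full turns, so every vector returns to itself, yet the rotor is +1, back on the identity sheet (an even number of 2*pi turns).
Answer: 1


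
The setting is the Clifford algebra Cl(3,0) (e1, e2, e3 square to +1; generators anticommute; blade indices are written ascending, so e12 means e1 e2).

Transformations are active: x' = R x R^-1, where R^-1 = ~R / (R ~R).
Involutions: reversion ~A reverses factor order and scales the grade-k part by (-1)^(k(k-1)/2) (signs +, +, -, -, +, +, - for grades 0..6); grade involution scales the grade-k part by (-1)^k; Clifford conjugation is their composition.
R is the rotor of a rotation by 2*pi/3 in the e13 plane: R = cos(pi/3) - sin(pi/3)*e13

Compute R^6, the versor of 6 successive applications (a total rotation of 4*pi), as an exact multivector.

Because a rotor carries half the rotation angle, composing 6 copies of this e13-plane rotor multiplies the phase: 6*(pi/3) = 2*pi, hence R^6 = cos(2*pi) - sin(2*pi)*e13.
cos(2*pi) = 1 and sin(2*pi) = 0, so R^6 = 1. The total rotation 4*pi is 2 full turns, so every vector returns to itself, yet the rotor is +1, back on the identity sheet (an even number of 2*pi turns).
Answer: 1


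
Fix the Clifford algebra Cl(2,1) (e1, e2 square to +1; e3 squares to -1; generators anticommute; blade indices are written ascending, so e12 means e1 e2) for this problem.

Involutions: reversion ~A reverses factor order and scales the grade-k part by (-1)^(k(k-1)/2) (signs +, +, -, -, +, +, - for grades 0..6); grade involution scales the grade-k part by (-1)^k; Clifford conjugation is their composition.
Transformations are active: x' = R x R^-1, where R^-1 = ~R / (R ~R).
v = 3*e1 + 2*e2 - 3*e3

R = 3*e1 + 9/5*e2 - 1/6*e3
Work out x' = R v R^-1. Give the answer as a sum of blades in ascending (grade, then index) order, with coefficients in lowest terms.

~R = 3*e1 + 9/5*e2 - 1/6*e3, and R ~R = 10991/900, so R^-1 = ~R / (10991/900).
R v = 121/10 + 3/5*e12 - 17/2*e13 - 76/15*e23
Answer: 32367/10991*e1 + 17222/10991*e2 + 29343/10991*e3
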